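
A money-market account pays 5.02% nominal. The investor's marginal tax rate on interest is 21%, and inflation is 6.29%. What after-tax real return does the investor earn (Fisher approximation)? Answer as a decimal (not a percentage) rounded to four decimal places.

-0.0232

After-tax nominal return = 5.02% × (1 − 0.21) = 3.9658%.
r ≈ 3.9658% − 6.29% → -0.0232.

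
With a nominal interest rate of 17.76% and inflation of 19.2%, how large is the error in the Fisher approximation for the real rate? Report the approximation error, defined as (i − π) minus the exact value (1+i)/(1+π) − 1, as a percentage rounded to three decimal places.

Approximate: r ≈ 17.760% − 19.200% = -1.4400%
Exact: (1 + 0.1776)/(1 + 0.1920) − 1 = -1.2081%
Error = -1.4400% − (-1.2081%) = -0.2319% → -0.232%.

-0.232%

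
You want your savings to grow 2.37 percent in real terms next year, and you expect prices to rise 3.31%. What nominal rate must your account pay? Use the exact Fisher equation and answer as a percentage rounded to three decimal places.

5.758%

(1 + i) = (1 + r)(1 + π) = 1.02370 × 1.03310 = 1.05758447
i = 1.05758447 − 1, so the required nominal rate is 5.758%.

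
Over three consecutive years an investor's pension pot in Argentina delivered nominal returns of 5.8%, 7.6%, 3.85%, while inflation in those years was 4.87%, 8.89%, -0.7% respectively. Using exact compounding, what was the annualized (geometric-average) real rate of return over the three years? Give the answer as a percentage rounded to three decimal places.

1.400%

Nominal growth factor = 1.0580 × 1.0760 × 1.0385 = 1.18223671
Price-level growth factor = 1.0487 × 1.0889 × 0.9930 = 1.13393592
Real growth factor = 1.18223671 / 1.13393592 = 1.04259569
Annualized real rate = 1.04259569^(1/3) − 1 = 1.4002% → 1.400%.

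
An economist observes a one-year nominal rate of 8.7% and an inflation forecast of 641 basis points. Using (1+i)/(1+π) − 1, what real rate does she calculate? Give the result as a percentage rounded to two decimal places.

2.15%

1 + r = 1.08700 / 1.06410 = 1.021521
r = 1.021521 − 1 = 2.1521%, i.e. 2.15%.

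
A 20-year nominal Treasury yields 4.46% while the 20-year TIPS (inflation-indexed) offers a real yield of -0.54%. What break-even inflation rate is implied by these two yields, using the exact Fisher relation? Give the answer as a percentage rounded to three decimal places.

5.027%

(1 + π) = (1 + i)/(1 + r) = 1.04460 / 0.99460 = 1.050271
Break-even inflation = 1.050271 − 1 → 5.027%.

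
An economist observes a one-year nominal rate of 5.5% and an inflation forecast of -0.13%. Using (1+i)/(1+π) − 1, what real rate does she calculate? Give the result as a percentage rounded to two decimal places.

By the Fisher equation, 1 + r = (1 + i)/(1 + π).
1 + r = 1.05500 / 0.99870 = 1.056373
r = 1.056373 − 1 = 5.6373%, i.e. 5.64%.

5.64%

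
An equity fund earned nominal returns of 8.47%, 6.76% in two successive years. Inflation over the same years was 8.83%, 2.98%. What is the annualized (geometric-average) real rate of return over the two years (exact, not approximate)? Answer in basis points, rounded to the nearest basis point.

Nominal growth factor = 1.0847 × 1.0676 = 1.15802572
Price-level growth factor = 1.0883 × 1.0298 = 1.12073134
Real growth factor = 1.15802572 / 1.12073134 = 1.03327682
Annualized real rate = 1.03327682^(1/2) − 1 = 1.6502% → 165 basis points.

165 basis points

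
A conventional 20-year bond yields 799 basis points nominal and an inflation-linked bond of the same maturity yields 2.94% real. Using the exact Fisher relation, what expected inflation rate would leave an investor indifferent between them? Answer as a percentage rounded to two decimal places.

4.91%

(1 + π) = (1 + i)/(1 + r) = 1.07990 / 1.02940 = 1.049058
Break-even inflation = 1.049058 − 1 → 4.91%.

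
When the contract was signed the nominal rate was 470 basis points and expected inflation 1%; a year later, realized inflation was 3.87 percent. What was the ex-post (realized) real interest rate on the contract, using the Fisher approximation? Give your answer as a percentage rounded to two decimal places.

0.83%

Ex-post: 4.7% − 3.87% = 0.830%
So the realized real rate is 0.83%.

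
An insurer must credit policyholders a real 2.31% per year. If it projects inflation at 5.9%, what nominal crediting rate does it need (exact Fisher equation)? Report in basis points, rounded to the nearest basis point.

835 basis points

(1 + i) = (1 + r)(1 + π) = 1.02310 × 1.05900 = 1.0834629
i = 1.0834629 − 1, so the required nominal rate is 835 basis points.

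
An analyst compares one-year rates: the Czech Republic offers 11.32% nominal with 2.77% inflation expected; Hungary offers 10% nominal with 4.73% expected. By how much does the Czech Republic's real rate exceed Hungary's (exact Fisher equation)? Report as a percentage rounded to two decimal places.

The Czech Republic: (1 + 0.1132)/(1 + 0.0277) − 1 = 8.3195%
Hungary: (1 + 0.1000)/(1 + 0.0473) − 1 = 5.0320%
Differential = 8.3195% − 5.0320% = 3.2876% → 3.29%.

3.29%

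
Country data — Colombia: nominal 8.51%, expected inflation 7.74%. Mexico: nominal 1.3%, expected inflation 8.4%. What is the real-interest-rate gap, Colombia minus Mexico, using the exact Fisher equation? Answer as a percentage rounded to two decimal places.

7.26%

Colombia: (1 + 0.0851)/(1 + 0.0774) − 1 = 0.7147%
Mexico: (1 + 0.0130)/(1 + 0.0840) − 1 = -6.5498%
Differential = 0.7147% − (-6.5498%) = 7.2645% → 7.26%.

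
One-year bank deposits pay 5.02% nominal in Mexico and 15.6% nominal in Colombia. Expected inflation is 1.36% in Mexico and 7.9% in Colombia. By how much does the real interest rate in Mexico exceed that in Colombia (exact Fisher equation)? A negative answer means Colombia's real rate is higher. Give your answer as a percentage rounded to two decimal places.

-3.53%

Mexico: (1 + 0.0502)/(1 + 0.0136) − 1 = 3.6109%
Colombia: (1 + 0.1560)/(1 + 0.0790) − 1 = 7.1362%
Differential = 3.6109% − 7.1362% = -3.5253% → -3.53%.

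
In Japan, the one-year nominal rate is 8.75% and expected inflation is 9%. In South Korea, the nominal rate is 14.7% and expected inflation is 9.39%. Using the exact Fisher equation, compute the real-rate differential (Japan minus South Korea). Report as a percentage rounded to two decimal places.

-5.08%

Japan: (1 + 0.0875)/(1 + 0.0900) − 1 = -0.2294%
South Korea: (1 + 0.1470)/(1 + 0.0939) − 1 = 4.8542%
Differential = -0.2294% − 4.8542% = -5.0835% → -5.08%.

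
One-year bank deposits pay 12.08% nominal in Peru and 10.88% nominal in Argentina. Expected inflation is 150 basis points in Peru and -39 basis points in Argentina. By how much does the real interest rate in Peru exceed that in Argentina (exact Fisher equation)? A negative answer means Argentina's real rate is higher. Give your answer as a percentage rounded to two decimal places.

Peru: (1 + 0.1208)/(1 + 0.0150) − 1 = 10.4236%
Argentina: (1 + 0.1088)/(1 − 0.0039) − 1 = 11.3141%
Differential = 10.4236% − 11.3141% = -0.8905% → -0.89%.

-0.89%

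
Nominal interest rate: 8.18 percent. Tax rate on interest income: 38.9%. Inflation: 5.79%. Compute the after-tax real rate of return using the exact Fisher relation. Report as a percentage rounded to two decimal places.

-0.75%

After-tax nominal return = 8.18% × (1 − 0.389) = 4.99798%.
1 + r = 1.0499798 / 1.05790 = 0.992513
After-tax real rate = 0.992513 − 1 → -0.75%.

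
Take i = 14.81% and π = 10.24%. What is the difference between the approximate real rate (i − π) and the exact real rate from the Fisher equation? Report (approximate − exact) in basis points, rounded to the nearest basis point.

42 basis points

Approximate: r ≈ 14.810% − 10.240% = 4.5700%
Exact: (1 + 0.1481)/(1 + 0.1024) − 1 = 4.1455%
Error = 4.5700% − 4.1455% = 0.4245% → 42 basis points.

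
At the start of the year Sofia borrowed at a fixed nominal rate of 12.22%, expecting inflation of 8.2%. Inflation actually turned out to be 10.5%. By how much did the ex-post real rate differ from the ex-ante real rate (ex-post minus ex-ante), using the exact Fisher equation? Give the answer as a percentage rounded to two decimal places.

Ex-ante: (1 + 0.1222)/(1 + 0.0820) − 1 = 3.7153%
Ex-post: (1 + 0.1222)/(1 + 0.1050) − 1 = 1.5566%
Difference (ex-post − ex-ante) = -2.1588% → -2.16%.

-2.16%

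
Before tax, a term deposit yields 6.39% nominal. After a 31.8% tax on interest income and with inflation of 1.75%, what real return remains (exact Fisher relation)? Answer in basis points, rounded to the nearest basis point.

After-tax nominal return = 6.39% × (1 − 0.318) = 4.35798%.
1 + r = 1.0435798 / 1.01750 = 1.025631
After-tax real rate = 1.025631 − 1 → 256 basis points.

256 basis points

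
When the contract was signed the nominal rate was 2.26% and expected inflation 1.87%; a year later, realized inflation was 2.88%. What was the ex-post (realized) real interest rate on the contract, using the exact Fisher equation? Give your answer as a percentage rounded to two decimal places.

Ex-post: (1 + 0.0226)/(1 + 0.0288) − 1 = -0.6026%
So the realized real rate is -0.60%.

-0.60%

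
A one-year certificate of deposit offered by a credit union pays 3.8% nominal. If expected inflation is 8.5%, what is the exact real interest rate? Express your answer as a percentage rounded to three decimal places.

By the Fisher identity, 1 + r = (1 + i)/(1 + π).
1 + r = 1.03800 / 1.08500 = 0.956682
r = 0.956682 − 1 = -4.3318%, i.e. -4.332%.

-4.332%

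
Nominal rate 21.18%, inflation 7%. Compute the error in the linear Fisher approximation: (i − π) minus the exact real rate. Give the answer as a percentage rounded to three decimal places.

Approximate: r ≈ 21.180% − 7.000% = 14.1800%
Exact: (1 + 0.2118)/(1 + 0.0700) − 1 = 13.2523%
Error = 14.1800% − 13.2523% = 0.9277% → 0.928%.

0.928%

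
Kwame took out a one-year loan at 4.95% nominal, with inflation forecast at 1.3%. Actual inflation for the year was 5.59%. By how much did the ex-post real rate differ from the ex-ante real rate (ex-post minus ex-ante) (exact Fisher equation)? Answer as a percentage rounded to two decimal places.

-4.21%

Ex-ante: (1 + 0.0495)/(1 + 0.0130) − 1 = 3.6032%
Ex-post: (1 + 0.0495)/(1 + 0.0559) − 1 = -0.6061%
Difference (ex-post − ex-ante) = -4.2093% → -4.21%.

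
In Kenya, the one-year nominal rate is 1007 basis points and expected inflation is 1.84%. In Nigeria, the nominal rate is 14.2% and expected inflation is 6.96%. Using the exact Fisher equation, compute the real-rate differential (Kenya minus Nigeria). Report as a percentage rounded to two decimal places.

Kenya: (1 + 0.1007)/(1 + 0.0184) − 1 = 8.0813%
Nigeria: (1 + 0.1420)/(1 + 0.0696) − 1 = 6.7689%
Differential = 8.0813% − 6.7689% = 1.3124% → 1.31%.

1.31%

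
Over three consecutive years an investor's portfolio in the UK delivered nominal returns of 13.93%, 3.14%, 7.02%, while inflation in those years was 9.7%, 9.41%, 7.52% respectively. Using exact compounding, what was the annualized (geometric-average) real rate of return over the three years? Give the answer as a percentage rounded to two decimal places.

-0.86%

Nominal growth factor = 1.1393 × 1.0314 × 1.0702 = 1.25756422
Price-level growth factor = 1.0970 × 1.0941 × 1.0752 = 1.29048482
Real growth factor = 1.25756422 / 1.29048482 = 0.97448974
Annualized real rate = 0.97448974^(1/3) − 1 = -0.8577% → -0.86%.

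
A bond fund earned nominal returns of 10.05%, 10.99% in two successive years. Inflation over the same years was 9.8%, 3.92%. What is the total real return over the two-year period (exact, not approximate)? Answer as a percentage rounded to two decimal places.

Compound the nominal returns: 1.1005 × 1.1099 = 1.221445.
Compound inflation: 1.0980 × 1.0392 = 1.141042.
Deflate: 1.221445 / 1.141042 = 1.070465.
Total real return = 1.070465 − 1 → 7.05%.

7.05%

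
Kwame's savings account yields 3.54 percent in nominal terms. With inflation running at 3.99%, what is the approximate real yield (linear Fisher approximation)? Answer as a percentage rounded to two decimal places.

-0.45%

r ≈ i − π = 3.54% − 3.99% = -0.45%.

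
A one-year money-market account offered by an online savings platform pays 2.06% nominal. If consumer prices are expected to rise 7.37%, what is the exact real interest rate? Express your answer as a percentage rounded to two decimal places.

-4.95%

By the Fisher relation, 1 + r = (1 + i)/(1 + π).
1 + r = 1.02060 / 1.07370 = 0.950545
r = 0.950545 − 1 = -4.9455%, i.e. -4.95%.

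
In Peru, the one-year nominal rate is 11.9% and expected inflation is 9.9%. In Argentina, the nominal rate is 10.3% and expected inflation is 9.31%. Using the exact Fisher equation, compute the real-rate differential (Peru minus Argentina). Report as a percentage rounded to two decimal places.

Peru: (1 + 0.1190)/(1 + 0.0990) − 1 = 1.8198%
Argentina: (1 + 0.1030)/(1 + 0.0931) − 1 = 0.9057%
Differential = 1.8198% − 0.9057% = 0.9142% → 0.91%.

0.91%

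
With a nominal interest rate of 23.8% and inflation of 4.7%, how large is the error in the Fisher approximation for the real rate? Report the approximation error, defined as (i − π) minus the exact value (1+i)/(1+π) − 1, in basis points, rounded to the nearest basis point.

86 basis points

Approximate: r ≈ 23.800% − 4.700% = 19.1000%
Exact: (1 + 0.2380)/(1 + 0.0470) − 1 = 18.2426%
Error = 19.1000% − 18.2426% = 0.8574% → 86 basis points.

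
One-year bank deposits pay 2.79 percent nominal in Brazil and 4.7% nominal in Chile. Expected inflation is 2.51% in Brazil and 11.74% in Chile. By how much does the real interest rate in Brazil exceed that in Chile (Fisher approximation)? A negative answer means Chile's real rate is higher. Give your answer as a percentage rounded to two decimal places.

Brazil: 2.79% − 2.51% = 0.280%
Chile: 4.7% − 11.74% = -7.040%
Differential = 7.320% → 7.32%.

7.32%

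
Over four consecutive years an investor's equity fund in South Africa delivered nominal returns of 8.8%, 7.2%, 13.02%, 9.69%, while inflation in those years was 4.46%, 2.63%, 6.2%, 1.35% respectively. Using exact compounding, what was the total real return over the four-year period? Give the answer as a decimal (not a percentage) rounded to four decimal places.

0.2531

Nominal growth factor = 1.0880 × 1.0720 × 1.1302 × 1.0969 = 1.445926
Price-level growth factor = 1.0446 × 1.0263 × 1.0620 × 1.0135 = 1.153912
Real growth factor = 1.445926 / 1.153912 = 1.253064
Total real return = 1.253064 − 1 → 0.2531.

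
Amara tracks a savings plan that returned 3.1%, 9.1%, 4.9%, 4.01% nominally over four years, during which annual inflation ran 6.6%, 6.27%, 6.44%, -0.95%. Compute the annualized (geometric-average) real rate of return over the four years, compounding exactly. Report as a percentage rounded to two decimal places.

0.68%

Nominal growth factor = 1.0310 × 1.0910 × 1.0490 × 1.0401 = 1.22725271
Price-level growth factor = 1.0660 × 1.0627 × 1.0644 × 0.9905 = 1.19433795
Real growth factor = 1.22725271 / 1.19433795 = 1.02755900
Annualized real rate = 1.02755900^(1/4) − 1 = 0.6820% → 0.68%.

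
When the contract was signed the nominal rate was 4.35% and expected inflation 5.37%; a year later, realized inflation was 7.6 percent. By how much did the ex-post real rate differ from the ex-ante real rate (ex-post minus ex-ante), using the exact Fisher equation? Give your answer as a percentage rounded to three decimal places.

Ex-ante: (1 + 0.0435)/(1 + 0.0537) − 1 = -0.9680%
Ex-post: (1 + 0.0435)/(1 + 0.0760) − 1 = -3.0204%
Difference (ex-post − ex-ante) = -2.0524% → -2.052%.

-2.052%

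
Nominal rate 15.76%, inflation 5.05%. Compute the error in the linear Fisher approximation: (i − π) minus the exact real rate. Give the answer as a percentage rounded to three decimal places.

Approximate: r ≈ 15.760% − 5.050% = 10.7100%
Exact: (1 + 0.1576)/(1 + 0.0505) − 1 = 10.1951%
Error = 10.7100% − 10.1951% = 0.5149% → 0.515%.

0.515%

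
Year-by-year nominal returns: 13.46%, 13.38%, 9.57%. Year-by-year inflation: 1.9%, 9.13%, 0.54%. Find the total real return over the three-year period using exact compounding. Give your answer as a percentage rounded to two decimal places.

Compound the nominal returns: 1.1346 × 1.1338 × 1.0957 = 1.409519.
Compound inflation: 1.0190 × 1.0913 × 1.0054 = 1.118040.
Deflate: 1.409519 / 1.118040 = 1.260706.
Total real return = 1.260706 − 1 → 26.07%.

26.07%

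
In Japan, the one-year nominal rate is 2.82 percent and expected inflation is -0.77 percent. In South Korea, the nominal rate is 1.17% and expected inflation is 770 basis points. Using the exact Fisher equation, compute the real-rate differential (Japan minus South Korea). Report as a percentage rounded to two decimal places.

Japan: (1 + 0.0282)/(1 − 0.0077) − 1 = 3.6179%
South Korea: (1 + 0.0117)/(1 + 0.0770) − 1 = -6.0631%
Differential = 3.6179% − (-6.0631%) = 9.6810% → 9.68%.

9.68%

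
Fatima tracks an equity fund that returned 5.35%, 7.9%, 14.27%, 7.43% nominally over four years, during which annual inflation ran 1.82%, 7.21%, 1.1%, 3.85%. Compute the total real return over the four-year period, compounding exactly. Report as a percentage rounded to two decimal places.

Nominal growth factor = 1.0535 × 1.0790 × 1.1427 × 1.0743 = 1.395448
Price-level growth factor = 1.0182 × 1.0721 × 1.0110 × 1.0385 = 1.146109
Real growth factor = 1.395448 / 1.146109 = 1.217553
Total real return = 1.217553 − 1 → 21.76%.

21.76%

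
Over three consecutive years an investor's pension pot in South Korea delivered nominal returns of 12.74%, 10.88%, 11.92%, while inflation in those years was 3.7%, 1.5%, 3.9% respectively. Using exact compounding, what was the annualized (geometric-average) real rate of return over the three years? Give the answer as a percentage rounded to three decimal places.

Compound the nominal returns: 1.1274 × 1.1088 × 1.1192 = 1.39906841.
Compound inflation: 1.0370 × 1.0150 × 1.0390 = 1.09360465.
Deflate: 1.39906841 / 1.09360465 = 1.27931827.
Annualized real rate = 1.27931827^(1/3) − 1 = 8.5574% → 8.557%.

8.557%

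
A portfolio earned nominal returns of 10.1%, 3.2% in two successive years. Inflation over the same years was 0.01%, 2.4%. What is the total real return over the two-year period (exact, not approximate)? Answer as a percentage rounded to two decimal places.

Compound the nominal returns: 1.1010 × 1.0320 = 1.136232.
Compound inflation: 1.0001 × 1.0240 = 1.024102.
Deflate: 1.136232 / 1.024102 = 1.109491.
Total real return = 1.109491 − 1 → 10.95%.

10.95%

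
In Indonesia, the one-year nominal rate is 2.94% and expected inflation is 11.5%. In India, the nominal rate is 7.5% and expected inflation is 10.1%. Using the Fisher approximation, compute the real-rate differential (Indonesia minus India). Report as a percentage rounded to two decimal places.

-5.96%

Indonesia: 2.94% − 11.5% = -8.560%
India: 7.5% − 10.1% = -2.600%
Differential = -5.960% → -5.96%.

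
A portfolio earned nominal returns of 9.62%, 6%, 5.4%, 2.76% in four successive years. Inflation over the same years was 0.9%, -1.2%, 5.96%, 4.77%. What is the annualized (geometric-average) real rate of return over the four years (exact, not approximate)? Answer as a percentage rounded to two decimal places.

Nominal growth factor = 1.0962 × 1.0600 × 1.0540 × 1.0276 = 1.25852072
Price-level growth factor = 1.0090 × 0.9880 × 1.0596 × 1.0477 = 1.10669260
Real growth factor = 1.25852072 / 1.10669260 = 1.13719087
Annualized real rate = 1.13719087^(1/4) − 1 = 3.2662% → 3.27%.

3.27%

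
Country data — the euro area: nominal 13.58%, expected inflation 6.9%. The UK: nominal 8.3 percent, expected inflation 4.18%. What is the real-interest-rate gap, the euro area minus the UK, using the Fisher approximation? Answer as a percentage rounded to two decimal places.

The euro area: 13.58% − 6.9% = 6.680%
The UK: 8.3% − 4.18% = 4.120%
Differential = 2.560% → 2.56%.

2.56%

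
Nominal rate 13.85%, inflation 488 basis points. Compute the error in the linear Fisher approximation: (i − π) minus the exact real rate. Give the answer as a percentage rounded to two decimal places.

Approximate: r ≈ 13.850% − 4.880% = 8.9700%
Exact: (1 + 0.1385)/(1 + 0.0488) − 1 = 8.5526%
Error = 8.9700% − 8.5526% = 0.4174% → 0.42%.

0.42%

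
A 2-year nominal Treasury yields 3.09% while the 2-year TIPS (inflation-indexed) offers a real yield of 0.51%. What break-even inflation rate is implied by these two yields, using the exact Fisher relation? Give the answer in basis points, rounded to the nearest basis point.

(1 + π) = (1 + i)/(1 + r) = 1.03090 / 1.00510 = 1.025669
Break-even inflation = 1.025669 − 1 → 257 basis points.

257 basis points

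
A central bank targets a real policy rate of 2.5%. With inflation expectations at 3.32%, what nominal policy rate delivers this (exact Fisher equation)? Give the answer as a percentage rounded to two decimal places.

(1 + i) = (1 + r)(1 + π) = 1.02500 × 1.03320 = 1.05903
i = 1.05903 − 1, so the required nominal rate is 5.90%.

5.90%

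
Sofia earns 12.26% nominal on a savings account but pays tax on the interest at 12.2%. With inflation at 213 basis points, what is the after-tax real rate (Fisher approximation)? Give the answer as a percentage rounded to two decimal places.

8.63%

After-tax nominal return = 12.26% × (1 − 0.122) = 10.76428%.
r ≈ 10.76428% − 2.13% → 8.63%.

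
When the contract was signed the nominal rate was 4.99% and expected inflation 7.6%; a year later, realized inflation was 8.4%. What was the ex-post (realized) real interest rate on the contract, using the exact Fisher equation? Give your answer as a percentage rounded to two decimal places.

Ex-post: (1 + 0.0499)/(1 + 0.0840) − 1 = -3.1458%
So the realized real rate is -3.15%.

-3.15%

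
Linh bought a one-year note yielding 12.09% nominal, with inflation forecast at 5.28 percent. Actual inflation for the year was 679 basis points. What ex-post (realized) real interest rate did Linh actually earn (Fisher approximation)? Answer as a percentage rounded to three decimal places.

5.300%

Ex-post: 12.09% − 6.79% = 5.300%
So the realized real rate is 5.300%.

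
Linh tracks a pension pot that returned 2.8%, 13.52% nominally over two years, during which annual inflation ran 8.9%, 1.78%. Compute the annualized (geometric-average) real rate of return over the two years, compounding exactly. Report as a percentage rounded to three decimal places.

Compound the nominal returns: 1.0280 × 1.1352 = 1.1669856000.
Compound inflation: 1.0890 × 1.0178 = 1.1083842000.
Deflate: 1.1669856000 / 1.1083842000 = 1.0528710171.
Annualized real rate = 1.0528710171^(1/2) − 1 = 2.609503% → 2.610%.

2.610%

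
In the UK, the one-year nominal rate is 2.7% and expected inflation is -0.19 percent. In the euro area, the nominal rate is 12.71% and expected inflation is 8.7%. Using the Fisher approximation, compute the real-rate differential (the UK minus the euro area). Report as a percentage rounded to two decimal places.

-1.12%

The UK: 2.7% − (-0.19%) = 2.890%
The euro area: 12.71% − 8.7% = 4.010%
Differential = -1.120% → -1.12%.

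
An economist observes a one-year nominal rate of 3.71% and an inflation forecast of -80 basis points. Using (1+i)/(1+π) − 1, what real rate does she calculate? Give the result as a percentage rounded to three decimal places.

By the Fisher relation, 1 + r = (1 + i)/(1 + π).
1 + r = 1.03710 / 0.99200 = 1.045464
r = 1.045464 − 1 = 4.5464%, i.e. 4.546%.

4.546%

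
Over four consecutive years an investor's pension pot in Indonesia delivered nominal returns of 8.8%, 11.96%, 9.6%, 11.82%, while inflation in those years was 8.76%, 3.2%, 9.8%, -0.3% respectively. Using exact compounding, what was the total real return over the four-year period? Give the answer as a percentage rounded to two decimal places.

Nominal growth factor = 1.0880 × 1.1196 × 1.0960 × 1.1182 = 1.492869
Price-level growth factor = 1.0876 × 1.0320 × 1.0980 × 0.9970 = 1.228702
Real growth factor = 1.492869 / 1.228702 = 1.214998
Total real return = 1.214998 − 1 → 21.50%.

21.50%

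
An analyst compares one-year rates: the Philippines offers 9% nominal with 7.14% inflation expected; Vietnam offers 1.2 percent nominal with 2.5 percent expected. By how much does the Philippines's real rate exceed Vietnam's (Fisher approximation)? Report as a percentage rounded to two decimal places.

The Philippines: 9% − 7.14% = 1.860%
Vietnam: 1.2% − 2.5% = -1.300%
Differential = 3.160% → 3.16%.

3.16%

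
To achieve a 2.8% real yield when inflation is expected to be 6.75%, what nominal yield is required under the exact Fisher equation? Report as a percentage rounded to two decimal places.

9.74%

(1 + i) = (1 + r)(1 + π) = 1.02800 × 1.06750 = 1.09739
i = 1.09739 − 1, so the required nominal rate is 9.74%.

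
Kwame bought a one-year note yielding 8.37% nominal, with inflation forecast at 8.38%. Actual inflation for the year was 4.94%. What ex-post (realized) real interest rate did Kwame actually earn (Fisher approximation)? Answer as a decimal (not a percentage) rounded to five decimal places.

Ex-post: 8.37% − 4.94% = 3.430%
So the realized real rate is 0.03430.

0.03430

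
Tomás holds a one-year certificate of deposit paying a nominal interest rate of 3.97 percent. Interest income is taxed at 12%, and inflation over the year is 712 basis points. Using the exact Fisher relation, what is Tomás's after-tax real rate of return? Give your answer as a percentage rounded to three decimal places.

-3.385%

After-tax nominal return = 3.97% × (1 − 0.12) = 3.4936%.
1 + r = 1.034936 / 1.07120 = 0.966146
After-tax real rate = 0.966146 − 1 → -3.385%.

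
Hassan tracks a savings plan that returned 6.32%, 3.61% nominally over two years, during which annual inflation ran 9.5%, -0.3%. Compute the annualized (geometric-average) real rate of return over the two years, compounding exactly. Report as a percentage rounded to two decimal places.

0.45%

Compound the nominal returns: 1.0632 × 1.0361 = 1.10158152.
Compound inflation: 1.0950 × 0.9970 = 1.09171500.
Deflate: 1.10158152 / 1.09171500 = 1.00903763.
Annualized real rate = 1.00903763^(1/2) − 1 = 0.4509% → 0.45%.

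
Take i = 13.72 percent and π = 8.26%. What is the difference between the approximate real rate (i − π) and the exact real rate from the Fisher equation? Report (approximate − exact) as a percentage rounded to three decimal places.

0.417%

Approximate: r ≈ 13.720% − 8.260% = 5.4600%
Exact: (1 + 0.1372)/(1 + 0.0826) − 1 = 5.0434%
Error = 5.4600% − 5.0434% = 0.4166% → 0.417%.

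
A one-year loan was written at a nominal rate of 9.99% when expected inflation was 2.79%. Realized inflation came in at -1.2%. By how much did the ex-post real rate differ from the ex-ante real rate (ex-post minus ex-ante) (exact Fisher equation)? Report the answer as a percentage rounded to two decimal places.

Ex-ante: (1 + 0.0999)/(1 + 0.0279) − 1 = 7.0046%
Ex-post: (1 + 0.0999)/(1 − 0.0120) − 1 = 11.3259%
Difference (ex-post − ex-ante) = 4.3213% → 4.32%.

4.32%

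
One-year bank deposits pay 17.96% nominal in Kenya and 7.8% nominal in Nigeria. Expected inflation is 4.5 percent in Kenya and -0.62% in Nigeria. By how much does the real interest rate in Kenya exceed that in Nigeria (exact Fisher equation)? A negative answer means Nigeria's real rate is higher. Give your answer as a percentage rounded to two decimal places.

4.41%

Kenya: (1 + 0.1796)/(1 + 0.0450) − 1 = 12.8804%
Nigeria: (1 + 0.0780)/(1 − 0.0062) − 1 = 8.4725%
Differential = 12.8804% − 8.4725% = 4.4079% → 4.41%.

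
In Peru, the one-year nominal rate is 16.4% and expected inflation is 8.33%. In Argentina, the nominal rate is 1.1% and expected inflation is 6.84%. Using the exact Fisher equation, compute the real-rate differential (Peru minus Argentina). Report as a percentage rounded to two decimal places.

Peru: (1 + 0.1640)/(1 + 0.0833) − 1 = 7.4495%
Argentina: (1 + 0.0110)/(1 + 0.0684) − 1 = -5.3725%
Differential = 7.4495% − (-5.3725%) = 12.8220% → 12.82%.

12.82%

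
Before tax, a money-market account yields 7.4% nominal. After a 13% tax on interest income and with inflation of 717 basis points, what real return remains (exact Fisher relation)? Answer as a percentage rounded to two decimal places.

-0.68%

After-tax nominal return = 7.4% × (1 − 0.13) = 6.4380%.
1 + r = 1.06438 / 1.07170 = 0.993170
After-tax real rate = 0.993170 − 1 → -0.68%.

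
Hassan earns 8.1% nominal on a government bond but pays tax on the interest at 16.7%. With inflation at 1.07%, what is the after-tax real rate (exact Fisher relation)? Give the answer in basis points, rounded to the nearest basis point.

562 basis points

After-tax nominal return = 8.1% × (1 − 0.167) = 6.7473%.
1 + r = 1.067473 / 1.01070 = 1.056172
After-tax real rate = 1.056172 − 1 → 562 basis points.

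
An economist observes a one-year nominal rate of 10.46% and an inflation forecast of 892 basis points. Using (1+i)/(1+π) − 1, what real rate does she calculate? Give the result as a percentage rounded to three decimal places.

1.414%

1 + r = 1.10460 / 1.08920 = 1.014139
r = 1.014139 − 1 = 1.4139%, i.e. 1.414%.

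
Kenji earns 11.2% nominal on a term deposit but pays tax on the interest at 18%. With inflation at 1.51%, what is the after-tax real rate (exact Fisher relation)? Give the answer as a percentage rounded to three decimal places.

After-tax nominal return = 11.2% × (1 − 0.18) = 9.1840%.
1 + r = 1.09184 / 1.01510 = 1.075598
After-tax real rate = 1.075598 − 1 → 7.560%.

7.560%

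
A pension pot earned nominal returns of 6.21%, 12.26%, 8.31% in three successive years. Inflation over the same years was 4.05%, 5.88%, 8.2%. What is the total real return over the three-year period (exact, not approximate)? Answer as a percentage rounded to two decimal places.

Compound the nominal returns: 1.0621 × 1.1226 × 1.0831 = 1.291395.
Compound inflation: 1.0405 × 1.0588 × 1.0820 = 1.192019.
Deflate: 1.291395 / 1.192019 = 1.083367.
Total real return = 1.083367 − 1 → 8.34%.

8.34%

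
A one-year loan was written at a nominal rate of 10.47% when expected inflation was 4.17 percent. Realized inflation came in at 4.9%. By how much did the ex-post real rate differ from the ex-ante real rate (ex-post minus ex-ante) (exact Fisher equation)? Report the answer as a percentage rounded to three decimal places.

-0.738%

Ex-ante: (1 + 0.1047)/(1 + 0.0417) − 1 = 6.0478%
Ex-post: (1 + 0.1047)/(1 + 0.0490) − 1 = 5.3098%
Difference (ex-post − ex-ante) = -0.7380% → -0.738%.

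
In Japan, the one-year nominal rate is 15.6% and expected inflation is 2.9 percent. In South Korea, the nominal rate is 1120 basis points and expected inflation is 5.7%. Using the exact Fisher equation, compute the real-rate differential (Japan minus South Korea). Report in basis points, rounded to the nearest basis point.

714 basis points

Japan: (1 + 0.1560)/(1 + 0.0290) − 1 = 12.3421%
South Korea: (1 + 0.1120)/(1 + 0.0570) − 1 = 5.2034%
Differential = 12.3421% − 5.2034% = 7.1387% → 714 basis points.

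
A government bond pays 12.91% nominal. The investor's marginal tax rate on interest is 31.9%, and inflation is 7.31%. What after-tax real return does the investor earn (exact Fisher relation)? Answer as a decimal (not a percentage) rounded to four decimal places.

After-tax nominal return = 12.91% × (1 − 0.319) = 8.79171%.
1 + r = 1.0879171 / 1.07310 = 1.013808
After-tax real rate = 1.013808 − 1 → 0.0138.

0.0138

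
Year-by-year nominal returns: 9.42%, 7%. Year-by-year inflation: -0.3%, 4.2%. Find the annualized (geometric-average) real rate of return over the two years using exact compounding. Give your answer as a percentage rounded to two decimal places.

Compound the nominal returns: 1.0942 × 1.0700 = 1.17079400.
Compound inflation: 0.9970 × 1.0420 = 1.03887400.
Deflate: 1.17079400 / 1.03887400 = 1.12698364.
Annualized real rate = 1.12698364^(1/2) − 1 = 6.1595% → 6.16%.

6.16%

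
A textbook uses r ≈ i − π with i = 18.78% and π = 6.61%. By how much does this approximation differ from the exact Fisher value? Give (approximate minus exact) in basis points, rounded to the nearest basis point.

Approximate: r ≈ 18.780% − 6.610% = 12.1700%
Exact: (1 + 0.1878)/(1 + 0.0661) − 1 = 11.4154%
Error = 12.1700% − 11.4154% = 0.7546% → 75 basis points.

75 basis points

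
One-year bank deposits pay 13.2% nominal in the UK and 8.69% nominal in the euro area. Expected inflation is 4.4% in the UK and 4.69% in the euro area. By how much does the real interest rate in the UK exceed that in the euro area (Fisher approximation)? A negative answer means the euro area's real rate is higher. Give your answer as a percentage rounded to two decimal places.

4.80%

The UK: 13.2% − 4.4% = 8.800%
The euro area: 8.69% − 4.69% = 4.000%
Differential = 4.800% → 4.80%.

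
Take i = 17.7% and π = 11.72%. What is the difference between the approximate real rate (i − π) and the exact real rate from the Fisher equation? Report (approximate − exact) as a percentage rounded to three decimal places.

Approximate: r ≈ 17.700% − 11.720% = 5.9800%
Exact: (1 + 0.1770)/(1 + 0.1172) − 1 = 5.3527%
Error = 5.9800% − 5.3527% = 0.6273% → 0.627%.

0.627%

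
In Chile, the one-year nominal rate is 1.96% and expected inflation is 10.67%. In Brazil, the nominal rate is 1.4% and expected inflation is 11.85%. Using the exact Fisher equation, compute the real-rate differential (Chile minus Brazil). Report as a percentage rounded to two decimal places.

1.47%

Chile: (1 + 0.0196)/(1 + 0.1067) − 1 = -7.8702%
Brazil: (1 + 0.0140)/(1 + 0.1185) − 1 = -9.3429%
Differential = -7.8702% − (-9.3429%) = 1.4726% → 1.47%.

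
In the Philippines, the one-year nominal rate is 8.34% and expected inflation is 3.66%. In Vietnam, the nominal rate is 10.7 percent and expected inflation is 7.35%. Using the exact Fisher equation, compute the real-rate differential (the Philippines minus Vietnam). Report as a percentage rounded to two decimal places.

The Philippines: (1 + 0.0834)/(1 + 0.0366) − 1 = 4.5148%
Vietnam: (1 + 0.1070)/(1 + 0.0735) − 1 = 3.1206%
Differential = 4.5148% − 3.1206% = 1.3941% → 1.39%.

1.39%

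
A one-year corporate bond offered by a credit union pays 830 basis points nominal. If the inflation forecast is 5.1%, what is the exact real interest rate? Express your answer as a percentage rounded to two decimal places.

1 + r = 1.08300 / 1.05100 = 1.030447
r = 1.030447 − 1 = 3.0447%, i.e. 3.04%.

3.04%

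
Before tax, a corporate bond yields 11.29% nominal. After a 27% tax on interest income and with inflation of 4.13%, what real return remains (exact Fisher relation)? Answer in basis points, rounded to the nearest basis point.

395 basis points

After-tax nominal return = 11.29% × (1 − 0.27) = 8.2417%.
1 + r = 1.082417 / 1.04130 = 1.039486
After-tax real rate = 1.039486 − 1 → 395 basis points.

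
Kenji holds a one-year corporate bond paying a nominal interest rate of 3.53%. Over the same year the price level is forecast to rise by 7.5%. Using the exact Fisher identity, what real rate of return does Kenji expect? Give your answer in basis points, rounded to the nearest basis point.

By the Fisher identity, 1 + r = (1 + i)/(1 + π).
1 + r = 1.03530 / 1.07500 = 0.963070
r = 0.963070 − 1 = -3.6930%, i.e. -369 basis points.

-369 basis points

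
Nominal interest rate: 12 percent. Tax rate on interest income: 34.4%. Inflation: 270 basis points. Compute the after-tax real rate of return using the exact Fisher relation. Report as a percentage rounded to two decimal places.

After-tax nominal return = 12% × (1 − 0.344) = 7.8720%.
1 + r = 1.07872 / 1.02700 = 1.050360
After-tax real rate = 1.050360 − 1 → 5.04%.

5.04%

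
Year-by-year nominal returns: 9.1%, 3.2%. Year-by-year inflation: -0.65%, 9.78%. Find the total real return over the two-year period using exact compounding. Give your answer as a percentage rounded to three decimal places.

Nominal growth factor = 1.0910 × 1.0320 = 1.125912
Price-level growth factor = 0.9935 × 1.0978 = 1.090664
Real growth factor = 1.125912 / 1.090664 = 1.032318
Total real return = 1.032318 − 1 → 3.232%.

3.232%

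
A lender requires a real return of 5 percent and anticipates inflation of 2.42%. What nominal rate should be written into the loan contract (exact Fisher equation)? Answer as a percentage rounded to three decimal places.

7.541%

(1 + i) = (1 + r)(1 + π) = 1.05000 × 1.02420 = 1.07541
i = 1.07541 − 1, so the required nominal rate is 7.541%.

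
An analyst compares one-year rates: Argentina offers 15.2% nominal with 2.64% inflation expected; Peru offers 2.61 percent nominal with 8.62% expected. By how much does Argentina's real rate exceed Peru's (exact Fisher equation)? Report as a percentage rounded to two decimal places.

17.77%

Argentina: (1 + 0.1520)/(1 + 0.0264) − 1 = 12.2369%
Peru: (1 + 0.0261)/(1 + 0.0862) − 1 = -5.5331%
Differential = 12.2369% − (-5.5331%) = 17.7700% → 17.77%.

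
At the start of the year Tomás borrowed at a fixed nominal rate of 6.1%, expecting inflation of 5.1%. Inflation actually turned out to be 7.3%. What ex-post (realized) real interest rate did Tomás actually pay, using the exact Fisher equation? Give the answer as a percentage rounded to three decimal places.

-1.118%

Ex-post: (1 + 0.0610)/(1 + 0.0730) − 1 = -1.1184%
So the realized real rate is -1.118%.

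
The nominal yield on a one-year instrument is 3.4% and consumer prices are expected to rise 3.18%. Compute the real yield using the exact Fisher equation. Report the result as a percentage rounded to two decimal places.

By the Fisher identity, 1 + r = (1 + i)/(1 + π).
1 + r = 1.03400 / 1.03180 = 1.002132
r = 1.002132 − 1 = 0.2132%, i.e. 0.21%.

0.21%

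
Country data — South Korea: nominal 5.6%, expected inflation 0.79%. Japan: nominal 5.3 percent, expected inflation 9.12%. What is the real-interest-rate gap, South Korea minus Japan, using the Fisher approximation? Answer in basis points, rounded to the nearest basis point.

863 basis points

South Korea: 5.6% − 0.79% = 4.810%
Japan: 5.3% − 9.12% = -3.820%
Differential = 8.630% → 863 basis points.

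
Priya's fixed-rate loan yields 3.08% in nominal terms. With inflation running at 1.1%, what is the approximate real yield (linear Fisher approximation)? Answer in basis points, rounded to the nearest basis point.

r ≈ i − π = 3.08% − 1.1% = 198 basis points.

198 basis points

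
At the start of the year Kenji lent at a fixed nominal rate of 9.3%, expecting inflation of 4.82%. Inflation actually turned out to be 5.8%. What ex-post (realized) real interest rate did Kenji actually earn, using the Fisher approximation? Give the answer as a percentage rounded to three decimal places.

3.500%

Ex-post: 9.3% − 5.8% = 3.500%
So the realized real rate is 3.500%.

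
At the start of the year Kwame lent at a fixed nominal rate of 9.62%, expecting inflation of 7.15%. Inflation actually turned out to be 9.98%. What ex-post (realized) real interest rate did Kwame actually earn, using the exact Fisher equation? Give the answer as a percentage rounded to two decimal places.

-0.33%

Ex-post: (1 + 0.0962)/(1 + 0.0998) − 1 = -0.3273%
So the realized real rate is -0.33%.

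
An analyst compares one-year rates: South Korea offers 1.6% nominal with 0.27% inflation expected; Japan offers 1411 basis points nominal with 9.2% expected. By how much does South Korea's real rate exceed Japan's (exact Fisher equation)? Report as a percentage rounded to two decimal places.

South Korea: (1 + 0.0160)/(1 + 0.0027) − 1 = 1.3264%
Japan: (1 + 0.1411)/(1 + 0.0920) − 1 = 4.4963%
Differential = 1.3264% − 4.4963% = -3.1699% → -3.17%.

-3.17%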